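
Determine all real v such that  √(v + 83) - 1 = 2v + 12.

v = -2

Isolate the radical: √(v + 83) = 2v + 13.
Square both sides: v + 83 = (2v + 13)².
Expand and rearrange: 4v² + 51v + 86 = 0.
Solving gives v = -2 or v = -10.75.
Check each candidate in the original equation:
  v = -2: √(81) = 9, while 2v + 13 = 9 — valid.
  v = -10.75: √(72.25) = 8.5, while 2v + 13 = -8.5 — extraneous.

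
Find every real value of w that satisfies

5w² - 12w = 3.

w = -0.2283 or w = 2.6283

Rearrange to standard form: 5w² - 12w - 3 = 0.
Discriminant: (-12)² − 4·5·(-3) = 204.
Quadratic formula: w = (12 ± √204) / 10.
So w = 6/5 + √(51)/5 ≈ 2.6283 or w = 6/5 - √(51)/5 ≈ -0.2283.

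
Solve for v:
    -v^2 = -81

Bring every term to one side: -v^2 + 81 = 0.
Factor: -1(v + 9)(v - 9) = 0.
So v = -9 or v = 9.

v = -9 or v = 9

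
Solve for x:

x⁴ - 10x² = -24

Let u = x². The equation becomes u² - 10u + 24 = 0.
Factor: (u - 6)(u - 4) = 0, so u = 6 or u = 4.
x² = 6 gives x = ±√(6) ≈ ±2.4495.
x² = 4 gives x = ±2.

x = -2.4495 or x = -2 or x = 2 or x = 2.4495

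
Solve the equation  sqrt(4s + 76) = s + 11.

Square both sides: 4s + 76 = (s + 11)^2.
Expand and rearrange: s^2 + 18s + 45 = 0.
Solving gives s = -3 or s = -15.
Check each candidate in the original equation:
  s = -3: sqrt(64) = 8, while s + 11 = 8 — valid.
  s = -15: sqrt(16) = 4, while s + 11 = -4 — extraneous.

s = -3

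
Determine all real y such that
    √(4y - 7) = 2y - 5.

y = 4

Square both sides: 4y - 7 = (2y - 5)².
Expand and rearrange: 4y² - 24y + 32 = 0.
Solving gives y = 4 or y = 2.
Check each candidate in the original equation:
  y = 4: √(9) = 3, while 2y - 5 = 3 — valid.
  y = 2: √(1) = 1, while 2y - 5 = -1 — extraneous.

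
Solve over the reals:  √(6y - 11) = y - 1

Square both sides: 6y - 11 = (y - 1)².
Expand and rearrange: y² - 8y + 12 = 0.
Solving gives y = 6 or y = 2.
Check each candidate in the original equation:
  y = 6: √(25) = 5, while y - 1 = 5 — valid.
  y = 2: √(1) = 1, while y - 1 = 1 — valid.

y = 2 or y = 6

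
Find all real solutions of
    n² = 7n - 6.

Bring every term to one side: n² - 7n + 6 = 0.
Factor: (n - 6)(n - 1) = 0.
So n = 6 or n = 1.

n = 1 or n = 6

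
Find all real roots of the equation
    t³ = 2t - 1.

Rearrange: t³ - 2t + 1 = 0.
Possible rational roots are divisors of 1. Testing t = 1 gives 0, so (t - 1) is a factor.
Divide: t³ - 2t + 1 = (t - 1)(t² + t - 1).
Apply the quadratic formula to t² + t - 1 = 0: t = (-1 ± √5)/2, i.e. t ≈ 0.618 or t ≈ -1.618.

t = -1.618 or t = 0.618 or t = 1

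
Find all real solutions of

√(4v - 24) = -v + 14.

Square both sides: 4v - 24 = (-v + 14)².
Expand and rearrange: v² - 32v + 220 = 0.
Solving gives v = 22 or v = 10.
Check each candidate in the original equation:
  v = 22: √(64) = 8, while -v + 14 = -8 — extraneous.
  v = 10: √(16) = 4, while -v + 14 = 4 — valid.

v = 10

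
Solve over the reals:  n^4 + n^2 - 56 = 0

Let u = n^2. The equation becomes u^2 + u - 56 = 0.
Factor: (u - 7)(u + 8) = 0, so u = 7 or u = -8.
n^2 = 7 gives n = +/-sqrt(7) ~= +/-2.6458.
n^2 = -8 < 0 has no real solution.

n = -2.6458 or n = 2.6458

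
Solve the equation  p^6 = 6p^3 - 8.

p = 1.2599 or p = 1.5874

Let u = p^3. The equation becomes u^2 - 6u + 8 = 0.
Factor: (u - 4)(u - 2) = 0, so u = 4 or u = 2.
p^3 = 4 gives p = (4)^(1/3) ~= 1.5874.
p^3 = 2 gives p = (2)^(1/3) ~= 1.2599.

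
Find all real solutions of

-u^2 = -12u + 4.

u = 0.3431 or u = 11.6569

Rearrange to standard form: -u^2 + 12u - 4 = 0.
Discriminant: (12)^2 - 4*(-1)*(-4) = 128.
Quadratic formula: u = (-12 +/- sqrt(128)) / (-2).
So u = 6 - 4*sqrt(2) ~= 0.3431 or u = 4*sqrt(2) + 6 ~= 11.6569.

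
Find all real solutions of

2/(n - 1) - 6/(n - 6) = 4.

Multiply both sides by (n - 1)(n - 6):
2(n - 6) - 6(n - 1) = 4(n - 1)(n - 6).
Expand and collect terms: 4n^2 - 24n + 30 = 0.
By the quadratic formula, n = (24 +/- sqrt(96)) / 8, so n ~= 4.2247 or n ~= 1.7753.
Neither value makes a denominator zero (n != 1, n != 6), so both are valid.

n = 1.7753 or n = 4.2247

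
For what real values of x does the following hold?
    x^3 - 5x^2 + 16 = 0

Possible rational roots are divisors of 16. Testing x = 4 gives 0, so (x - 4) is a factor.
Divide: x^3 - 5x^2 + 16 = (x - 4)(x^2 - x - 4).
Apply the quadratic formula to x^2 - x - 4 = 0: x = (1 +/- sqrt(17))/2, i.e. x ~= 2.5616 or x ~= -1.5616.

x = -1.5616 or x = 2.5616 or x = 4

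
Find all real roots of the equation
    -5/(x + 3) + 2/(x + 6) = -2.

x = -6.5895 or x = -0.9105

Multiply both sides by (x + 3)(x + 6):
-5(x + 6) + 2(x + 3) = -2(x + 3)(x + 6).
Expand and collect terms: -2x² - 15x - 12 = 0.
By the quadratic formula, x = (15 ± √129) / -4, so x ≈ -6.5895 or x ≈ -0.9105.
Neither value makes a denominator zero (x ≠ -3, x ≠ -6), so both are valid.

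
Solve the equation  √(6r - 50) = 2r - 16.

r = 8.5 or r = 9

Square both sides: 6r - 50 = (2r - 16)².
Expand and rearrange: 4r² - 70r + 306 = 0.
Solving gives r = 9 or r = 8.5.
Check each candidate in the original equation:
  r = 9: √(4) = 2, while 2r - 16 = 2 — valid.
  r = 8.5: √(1) = 1, while 2r - 16 = 1 — valid.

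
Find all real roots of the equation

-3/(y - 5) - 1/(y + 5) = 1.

Multiply both sides by (y - 5)(y + 5):
-3(y + 5) - (y - 5) = (y - 5)(y + 5).
Expand and collect terms: y^2 + 4y - 15 = 0.
By the quadratic formula, y = (-4 +/- sqrt(76)) / 2, so y ~= 2.3589 or y ~= -6.3589.
Neither value makes a denominator zero (y != 5, y != -5), so both are valid.

y = -6.3589 or y = 2.3589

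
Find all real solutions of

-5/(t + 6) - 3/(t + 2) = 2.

t = -9.1623 or t = -2.8377

Multiply both sides by (t + 6)(t + 2):
-5(t + 2) - 3(t + 6) = 2(t + 6)(t + 2).
Expand and collect terms: 2t² + 24t + 52 = 0.
By the quadratic formula, t = (-24 ± √160) / 4, so t ≈ -2.8377 or t ≈ -9.1623.
Neither value makes a denominator zero (t ≠ -6, t ≠ -2), so both are valid.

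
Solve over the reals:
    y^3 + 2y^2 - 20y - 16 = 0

y = -5.2361 or y = -0.7639 or y = 4

Possible rational roots are divisors of -16. Testing y = 4 gives 0, so (y - 4) is a factor.
Divide: y^3 + 2y^2 - 20y - 16 = (y - 4)(y^2 + 6y + 4).
Apply the quadratic formula to y^2 + 6y + 4 = 0: y = (-6 +/- sqrt(20))/2, i.e. y ~= -0.7639 or y ~= -5.2361.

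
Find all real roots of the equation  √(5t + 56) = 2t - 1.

Square both sides: 5t + 56 = (2t - 1)².
Expand and rearrange: 4t² - 9t - 55 = 0.
Solving gives t = 5 or t = -2.75.
Check each candidate in the original equation:
  t = 5: √(81) = 9, while 2t - 1 = 9 — valid.
  t = -2.75: √(42.25) = 6.5, while 2t - 1 = -6.5 — extraneous.

t = 5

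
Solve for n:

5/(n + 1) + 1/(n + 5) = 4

Multiply both sides by (n + 1)(n + 5):
5(n + 5) + (n + 1) = 4(n + 1)(n + 5).
Expand and collect terms: 4n^2 + 18n - 6 = 0.
By the quadratic formula, n = (-18 +/- sqrt(420)) / 8, so n ~= 0.3117 or n ~= -4.8117.
Neither value makes a denominator zero (n != -1, n != -5), so both are valid.

n = -4.8117 or n = 0.3117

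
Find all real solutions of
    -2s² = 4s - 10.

s = -3.4495 or s = 1.4495

Rearrange to standard form: -2s² - 4s + 10 = 0.
Discriminant: (-4)² − 4·(-2)·10 = 96.
Quadratic formula: s = (4 ± √96) / (-4).
So s = -√(6) - 1 ≈ -3.4495 or s = -1 + √(6) ≈ 1.4495.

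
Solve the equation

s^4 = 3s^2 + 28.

Let u = s^2. The equation becomes u^2 - 3u - 28 = 0.
Factor: (u - 7)(u + 4) = 0, so u = 7 or u = -4.
s^2 = 7 gives s = +/-sqrt(7) ~= +/-2.6458.
s^2 = -4 < 0 has no real solution.

s = -2.6458 or s = 2.6458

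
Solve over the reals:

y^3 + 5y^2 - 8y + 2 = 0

Possible rational roots are divisors of 2. Testing y = 1 gives 0, so (y - 1) is a factor.
Divide: y^3 + 5y^2 - 8y + 2 = (y - 1)(y^2 + 6y - 2).
Apply the quadratic formula to y^2 + 6y - 2 = 0: y = (-6 +/- sqrt(44))/2, i.e. y ~= 0.3166 or y ~= -6.3166.

y = -6.3166 or y = 0.3166 or y = 1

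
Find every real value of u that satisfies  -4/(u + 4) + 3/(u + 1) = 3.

Multiply both sides by (u + 4)(u + 1):
-4(u + 1) + 3(u + 4) = 3(u + 4)(u + 1).
Expand and collect terms: 3u² + 16u + 4 = 0.
By the quadratic formula, u = (-16 ± √208) / 6, so u ≈ -0.263 or u ≈ -5.0704.
Neither value makes a denominator zero (u ≠ -4, u ≠ -1), so both are valid.

u = -5.0704 or u = -0.263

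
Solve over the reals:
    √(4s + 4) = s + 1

Square both sides: 4s + 4 = (s + 1)².
Expand and rearrange: s² - 2s - 3 = 0.
Solving gives s = 3 or s = -1.
Check each candidate in the original equation:
  s = 3: √(16) = 4, while s + 1 = 4 — valid.
  s = -1: √(0) = 0, while s + 1 = 0 — valid.

s = -1 or s = 3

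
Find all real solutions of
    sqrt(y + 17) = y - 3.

y = 8

Square both sides: y + 17 = (y - 3)^2.
Expand and rearrange: y^2 - 7y - 8 = 0.
Solving gives y = 8 or y = -1.
Check each candidate in the original equation:
  y = 8: sqrt(25) = 5, while y - 3 = 5 — valid.
  y = -1: sqrt(16) = 4, while y - 3 = -4 — extraneous.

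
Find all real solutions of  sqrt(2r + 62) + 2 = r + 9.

r = 1

Isolate the radical: sqrt(2r + 62) = r + 7.
Square both sides: 2r + 62 = (r + 7)^2.
Expand and rearrange: r^2 + 12r - 13 = 0.
Solving gives r = 1 or r = -13.
Check each candidate in the original equation:
  r = 1: sqrt(64) = 8, while r + 7 = 8 — valid.
  r = -13: sqrt(36) = 6, while r + 7 = -6 — extraneous.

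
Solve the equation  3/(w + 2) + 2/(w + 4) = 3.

w = -3.5907 or w = -0.7427

Multiply both sides by (w + 2)(w + 4):
3(w + 4) + 2(w + 2) = 3(w + 2)(w + 4).
Expand and collect terms: 3w^2 + 13w + 8 = 0.
By the quadratic formula, w = (-13 +/- sqrt(73)) / 6, so w ~= -0.7427 or w ~= -3.5907.
Neither value makes a denominator zero (w != -2, w != -4), so both are valid.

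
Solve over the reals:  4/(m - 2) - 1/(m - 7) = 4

m = 3.0679 or m = 6.6821

Multiply both sides by (m - 2)(m - 7):
4(m - 7) - (m - 2) = 4(m - 2)(m - 7).
Expand and collect terms: 4m^2 - 39m + 82 = 0.
By the quadratic formula, m = (39 +/- sqrt(209)) / 8, so m ~= 6.6821 or m ~= 3.0679.
Neither value makes a denominator zero (m != 2, m != 7), so both are valid.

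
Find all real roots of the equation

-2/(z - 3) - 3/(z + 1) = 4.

z = -1.8365 or z = 2.5865

Multiply both sides by (z - 3)(z + 1):
-2(z + 1) - 3(z - 3) = 4(z - 3)(z + 1).
Expand and collect terms: 4z^2 - 3z - 19 = 0.
By the quadratic formula, z = (3 +/- sqrt(313)) / 8, so z ~= 2.5865 or z ~= -1.8365.
Neither value makes a denominator zero (z != 3, z != -1), so both are valid.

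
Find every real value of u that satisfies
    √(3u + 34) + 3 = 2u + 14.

u = -3

Isolate the radical: √(3u + 34) = 2u + 11.
Square both sides: 3u + 34 = (2u + 11)².
Expand and rearrange: 4u² + 41u + 87 = 0.
Solving gives u = -3 or u = -7.25.
Check each candidate in the original equation:
  u = -3: √(25) = 5, while 2u + 11 = 5 — valid.
  u = -7.25: √(12.25) = 3.5, while 2u + 11 = -3.5 — extraneous.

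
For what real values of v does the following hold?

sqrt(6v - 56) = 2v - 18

Square both sides: 6v - 56 = (2v - 18)^2.
Expand and rearrange: 4v^2 - 78v + 380 = 0.
Solving gives v = 10 or v = 9.5.
Check each candidate in the original equation:
  v = 10: sqrt(4) = 2, while 2v - 18 = 2 — valid.
  v = 9.5: sqrt(1) = 1, while 2v - 18 = 1 — valid.

v = 9.5 or v = 10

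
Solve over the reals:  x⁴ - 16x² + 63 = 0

x = -3 or x = -2.6458 or x = 2.6458 or x = 3

Let u = x². The equation becomes u² - 16u + 63 = 0.
Factor: (u - 7)(u - 9) = 0, so u = 7 or u = 9.
x² = 7 gives x = ±√(7) ≈ ±2.6458.
x² = 9 gives x = ±3.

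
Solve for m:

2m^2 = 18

m = -3 or m = 3

Bring every term to one side: 2m^2 - 18 = 0.
Factor: 2(m - 3)(m + 3) = 0.
So m = 3 or m = -3.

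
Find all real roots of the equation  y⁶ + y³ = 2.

Let u = y³. The equation becomes u² + u - 2 = 0.
Factor: (u - 1)(u + 2) = 0, so u = 1 or u = -2.
y³ = 1 gives y = 1.
y³ = -2 gives y = -∛(2) ≈ -1.2599.

y = -1.2599 or y = 1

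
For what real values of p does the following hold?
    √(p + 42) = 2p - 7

p = 7

Square both sides: p + 42 = (2p - 7)².
Expand and rearrange: 4p² - 29p + 7 = 0.
Solving gives p = 7 or p = 0.25.
Check each candidate in the original equation:
  p = 7: √(49) = 7, while 2p - 7 = 7 — valid.
  p = 0.25: √(42.25) = 6.5, while 2p - 7 = -6.5 — extraneous.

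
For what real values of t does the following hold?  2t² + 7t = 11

Rearrange to standard form: 2t² + 7t - 11 = 0.
Discriminant: (7)² − 4·2·(-11) = 137.
Quadratic formula: t = (-7 ± √137) / 4.
So t = -7/4 + √(137)/4 ≈ 1.1762 or t = -√(137)/4 - 7/4 ≈ -4.6762.

t = -4.6762 or t = 1.1762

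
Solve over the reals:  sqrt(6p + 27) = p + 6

Square both sides: 6p + 27 = (p + 6)^2.
Expand and rearrange: p^2 + 6p + 9 = 0.
This gives the repeated root p = -3.
Check in the original equation:
  p = -3: sqrt(9) = 3, while p + 6 = 3 — valid.

p = -3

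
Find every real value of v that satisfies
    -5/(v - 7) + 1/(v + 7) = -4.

v = -7.2298 or v = 8.2298

Multiply both sides by (v - 7)(v + 7):
-5(v + 7) + (v - 7) = -4(v - 7)(v + 7).
Expand and collect terms: -4v² + 4v + 238 = 0.
By the quadratic formula, v = (-4 ± √3824) / -8, so v ≈ -7.2298 or v ≈ 8.2298.
Neither value makes a denominator zero (v ≠ 7, v ≠ -7), so both are valid.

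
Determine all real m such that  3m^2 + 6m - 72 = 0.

m = -6 or m = 4

Factor: 3(m + 6)(m - 4) = 0.
So m = -6 or m = 4.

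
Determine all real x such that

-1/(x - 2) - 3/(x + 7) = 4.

Multiply both sides by (x - 2)(x + 7):
-(x + 7) - 3(x - 2) = 4(x - 2)(x + 7).
Expand and collect terms: 4x^2 + 24x - 55 = 0.
By the quadratic formula, x = (-24 +/- sqrt(1456)) / 8, so x ~= 1.7697 or x ~= -7.7697.
Neither value makes a denominator zero (x != 2, x != -7), so both are valid.

x = -7.7697 or x = 1.7697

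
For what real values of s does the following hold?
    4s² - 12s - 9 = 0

s = -0.6213 or s = 3.6213

Discriminant: (-12)² − 4·4·(-9) = 288.
Quadratic formula: s = (12 ± √288) / 8.
So s = 3/2 + 3·√(2)/2 ≈ 3.6213 or s = 3/2 - 3·√(2)/2 ≈ -0.6213.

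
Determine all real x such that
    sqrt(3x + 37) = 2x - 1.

x = 4

Square both sides: 3x + 37 = (2x - 1)^2.
Expand and rearrange: 4x^2 - 7x - 36 = 0.
Solving gives x = 4 or x = -2.25.
Check each candidate in the original equation:
  x = 4: sqrt(49) = 7, while 2x - 1 = 7 — valid.
  x = -2.25: sqrt(30.25) = 5.5, while 2x - 1 = -5.5 — extraneous.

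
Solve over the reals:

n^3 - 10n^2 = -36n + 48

n = 4

Rearrange: n^3 - 10n^2 + 36n - 48 = 0.
Possible rational roots are divisors of -48. Testing n = 4 gives 0, so (n - 4) is a factor.
Divide: n^3 - 10n^2 + 36n - 48 = (n - 4)(n^2 - 6n + 12).
The quadratic n^2 - 6n + 12 has discriminant -12 < 0, so no further real roots.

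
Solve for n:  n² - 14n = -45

n = 5 or n = 9

Bring every term to one side: n² - 14n + 45 = 0.
Factor: (n - 9)(n - 5) = 0.
So n = 9 or n = 5.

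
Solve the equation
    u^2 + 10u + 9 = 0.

u = -9 or u = -1

Factor: (u + 9)(u + 1) = 0.
So u = -9 or u = -1.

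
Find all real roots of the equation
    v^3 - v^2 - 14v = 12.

Rearrange: v^3 - v^2 - 14v - 12 = 0.
Possible rational roots are divisors of -12. Testing v = -1 gives 0, so (v + 1) is a factor.
Divide: v^3 - v^2 - 14v - 12 = (v + 1)(v^2 - 2v - 12).
Apply the quadratic formula to v^2 - 2v - 12 = 0: v = (2 +/- sqrt(52))/2, i.e. v ~= 4.6056 or v ~= -2.6056.

v = -2.6056 or v = -1 or v = 4.6056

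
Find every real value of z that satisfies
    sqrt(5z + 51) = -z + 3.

z = -3

Square both sides: 5z + 51 = (-z + 3)^2.
Expand and rearrange: z^2 - 11z - 42 = 0.
Solving gives z = 14 or z = -3.
Check each candidate in the original equation:
  z = 14: sqrt(121) = 11, while -z + 3 = -11 — extraneous.
  z = -3: sqrt(36) = 6, while -z + 3 = 6 — valid.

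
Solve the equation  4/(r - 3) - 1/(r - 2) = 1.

Multiply both sides by (r - 3)(r - 2):
4(r - 2) - (r - 3) = (r - 3)(r - 2).
Expand and collect terms: r² - 8r + 11 = 0.
By the quadratic formula, r = (8 ± √20) / 2, so r ≈ 6.2361 or r ≈ 1.7639.
Neither value makes a denominator zero (r ≠ 3, r ≠ 2), so both are valid.

r = 1.7639 or r = 6.2361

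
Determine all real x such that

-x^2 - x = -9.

Rearrange to standard form: -x^2 - x + 9 = 0.
Discriminant: (-1)^2 - 4*(-1)*9 = 37.
Quadratic formula: x = (1 +/- sqrt(37)) / (-2).
So x = -sqrt(37)/2 - 1/2 ~= -3.5414 or x = -1/2 + sqrt(37)/2 ~= 2.5414.

x = -3.5414 or x = 2.5414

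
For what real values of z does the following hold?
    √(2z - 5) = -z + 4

z = 3

Square both sides: 2z - 5 = (-z + 4)².
Expand and rearrange: z² - 10z + 21 = 0.
Solving gives z = 7 or z = 3.
Check each candidate in the original equation:
  z = 7: √(9) = 3, while -z + 4 = -3 — extraneous.
  z = 3: √(1) = 1, while -z + 4 = 1 — valid.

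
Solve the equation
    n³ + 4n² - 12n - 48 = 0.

Possible rational roots are divisors of -48. Testing n = -4 gives 0, so (n + 4) is a factor.
Divide: n³ + 4n² - 12n - 48 = (n + 4)(n² - 12).
Apply the quadratic formula to n² - 12 = 0: n = (0 ± √48)/2, i.e. n ≈ 3.4641 or n ≈ -3.4641.

n = -4 or n = -3.4641 or n = 3.4641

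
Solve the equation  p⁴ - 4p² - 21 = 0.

p = -2.6458 or p = 2.6458

Let u = p². The equation becomes u² - 4u - 21 = 0.
Factor: (u - 7)(u + 3) = 0, so u = 7 or u = -3.
p² = 7 gives p = ±√(7) ≈ ±2.6458.
p² = -3 < 0 has no real solution.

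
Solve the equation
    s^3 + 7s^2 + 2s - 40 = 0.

Possible rational roots are divisors of -40. Testing s = -4 gives 0, so (s + 4) is a factor.
Divide: s^3 + 7s^2 + 2s - 40 = (s + 4)(s^2 + 3s - 10).
Factor the quadratic: s = 2 or s = -5.

s = -5 or s = -4 or s = 2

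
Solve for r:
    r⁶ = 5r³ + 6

Let u = r³. The equation becomes u² - 5u - 6 = 0.
Factor: (u - 6)(u + 1) = 0, so u = 6 or u = -1.
r³ = 6 gives r = ∛(6) ≈ 1.8171.
r³ = -1 gives r = -1.

r = -1 or r = 1.8171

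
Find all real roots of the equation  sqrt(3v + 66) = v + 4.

v = 5

Square both sides: 3v + 66 = (v + 4)^2.
Expand and rearrange: v^2 + 5v - 50 = 0.
Solving gives v = 5 or v = -10.
Check each candidate in the original equation:
  v = 5: sqrt(81) = 9, while v + 4 = 9 — valid.
  v = -10: sqrt(36) = 6, while v + 4 = -6 — extraneous.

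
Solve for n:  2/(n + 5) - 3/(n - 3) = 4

n = -4.444 or n = 2.194

Multiply both sides by (n + 5)(n - 3):
2(n - 3) - 3(n + 5) = 4(n + 5)(n - 3).
Expand and collect terms: 4n^2 + 9n - 39 = 0.
By the quadratic formula, n = (-9 +/- sqrt(705)) / 8, so n ~= 2.194 or n ~= -4.444.
Neither value makes a denominator zero (n != -5, n != 3), so both are valid.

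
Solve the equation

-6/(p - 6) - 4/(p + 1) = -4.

Multiply both sides by (p - 6)(p + 1):
-6(p + 1) - 4(p - 6) = -4(p - 6)(p + 1).
Expand and collect terms: -4p^2 + 30p + 6 = 0.
By the quadratic formula, p = (-30 +/- sqrt(996)) / -8, so p ~= -0.1949 or p ~= 7.6949.
Neither value makes a denominator zero (p != 6, p != -1), so both are valid.

p = -0.1949 or p = 7.6949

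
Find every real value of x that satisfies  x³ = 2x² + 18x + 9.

x = -3 or x = -0.5414 or x = 5.5414

Rearrange: x³ - 2x² - 18x - 9 = 0.
Possible rational roots are divisors of -9. Testing x = -3 gives 0, so (x + 3) is a factor.
Divide: x³ - 2x² - 18x - 9 = (x + 3)(x² - 5x - 3).
Apply the quadratic formula to x² - 5x - 3 = 0: x = (5 ± √37)/2, i.e. x ≈ 5.5414 or x ≈ -0.5414.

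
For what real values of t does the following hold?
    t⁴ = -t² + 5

Let u = t². The equation becomes u² + u - 5 = 0.
By the quadratic formula, u = -1/2 + √(21)/2 or u = -√(21)/2 - 1/2.
t² = -1/2 + √(21)/2 gives t = ±√(-1/2 + √(21)/2) ≈ ±1.3384.
t² = -√(21)/2 - 1/2 < 0 has no real solution.

t = -1.3384 or t = 1.3384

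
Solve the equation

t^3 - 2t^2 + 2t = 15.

Rearrange: t^3 - 2t^2 + 2t - 15 = 0.
Possible rational roots are divisors of -15. Testing t = 3 gives 0, so (t - 3) is a factor.
Divide: t^3 - 2t^2 + 2t - 15 = (t - 3)(t^2 + t + 5).
The quadratic t^2 + t + 5 has discriminant -19 < 0, so no further real roots.

t = 3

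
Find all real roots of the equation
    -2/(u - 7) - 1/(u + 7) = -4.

u = -6.7588 or u = 7.5088

Multiply both sides by (u - 7)(u + 7):
-2(u + 7) - (u - 7) = -4(u - 7)(u + 7).
Expand and collect terms: -4u^2 + 3u + 203 = 0.
By the quadratic formula, u = (-3 +/- sqrt(3257)) / -8, so u ~= -6.7588 or u ~= 7.5088.
Neither value makes a denominator zero (u != 7, u != -7), so both are valid.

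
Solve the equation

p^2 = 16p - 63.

Bring every term to one side: p^2 - 16p + 63 = 0.
Factor: (p - 9)(p - 7) = 0.
So p = 9 or p = 7.

p = 7 or p = 9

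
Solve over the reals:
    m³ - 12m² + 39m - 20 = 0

m = 0.6277 or m = 5 or m = 6.3723

Possible rational roots are divisors of -20. Testing m = 5 gives 0, so (m - 5) is a factor.
Divide: m³ - 12m² + 39m - 20 = (m - 5)(m² - 7m + 4).
Apply the quadratic formula to m² - 7m + 4 = 0: m = (7 ± √33)/2, i.e. m ≈ 6.3723 or m ≈ 0.6277.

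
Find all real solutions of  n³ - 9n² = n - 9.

Rearrange: n³ - 9n² - n + 9 = 0.
Possible rational roots are divisors of 9. Testing n = 1 gives 0, so (n - 1) is a factor.
Divide: n³ - 9n² - n + 9 = (n - 1)(n² - 8n - 9).
Factor the quadratic: n = 9 or n = -1.

n = -1 or n = 1 or n = 9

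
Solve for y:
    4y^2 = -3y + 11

Rearrange to standard form: 4y^2 + 3y - 11 = 0.
Discriminant: (3)^2 - 4*4*(-11) = 185.
Quadratic formula: y = (-3 +/- sqrt(185)) / 8.
So y = -3/8 + sqrt(185)/8 ~= 1.3252 or y = -sqrt(185)/8 - 3/8 ~= -2.0752.

y = -2.0752 or y = 1.3252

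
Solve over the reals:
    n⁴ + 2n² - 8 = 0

Let u = n². The equation becomes u² + 2u - 8 = 0.
Factor: (u + 4)(u - 2) = 0, so u = -4 or u = 2.
n² = -4 < 0 has no real solution.
n² = 2 gives n = ±√(2) ≈ ±1.4142.

n = -1.4142 or n = 1.4142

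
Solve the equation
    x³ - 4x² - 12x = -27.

x = -3 or x = 1.6972 or x = 5.3028

Rearrange: x³ - 4x² - 12x + 27 = 0.
Possible rational roots are divisors of 27. Testing x = -3 gives 0, so (x + 3) is a factor.
Divide: x³ - 4x² - 12x + 27 = (x + 3)(x² - 7x + 9).
Apply the quadratic formula to x² - 7x + 9 = 0: x = (7 ± √13)/2, i.e. x ≈ 5.3028 or x ≈ 1.6972.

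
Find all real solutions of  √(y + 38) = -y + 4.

y = -2

Square both sides: y + 38 = (-y + 4)².
Expand and rearrange: y² - 9y - 22 = 0.
Solving gives y = 11 or y = -2.
Check each candidate in the original equation:
  y = 11: √(49) = 7, while -y + 4 = -7 — extraneous.
  y = -2: √(36) = 6, while -y + 4 = 6 — valid.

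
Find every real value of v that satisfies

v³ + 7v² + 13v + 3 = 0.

v = -3.7321 or v = -3 or v = -0.2679

Possible rational roots are divisors of 3. Testing v = -3 gives 0, so (v + 3) is a factor.
Divide: v³ + 7v² + 13v + 3 = (v + 3)(v² + 4v + 1).
Apply the quadratic formula to v² + 4v + 1 = 0: v = (-4 ± √12)/2, i.e. v ≈ -0.2679 or v ≈ -3.7321.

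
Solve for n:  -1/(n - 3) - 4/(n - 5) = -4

Multiply both sides by (n - 3)(n - 5):
-(n - 5) - 4(n - 3) = -4(n - 3)(n - 5).
Expand and collect terms: -4n^2 + 37n - 77 = 0.
By the quadratic formula, n = (-37 +/- sqrt(137)) / -8, so n ~= 3.1619 or n ~= 6.0881.
Neither value makes a denominator zero (n != 3, n != 5), so both are valid.

n = 3.1619 or n = 6.0881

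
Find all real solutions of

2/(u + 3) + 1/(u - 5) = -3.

Multiply both sides by (u + 3)(u - 5):
2(u - 5) + (u + 3) = -3(u + 3)(u - 5).
Expand and collect terms: -3u² + 3u + 52 = 0.
By the quadratic formula, u = (-3 ± √633) / -6, so u ≈ -3.6932 or u ≈ 4.6932.
Neither value makes a denominator zero (u ≠ -3, u ≠ 5), so both are valid.

u = -3.6932 or u = 4.6932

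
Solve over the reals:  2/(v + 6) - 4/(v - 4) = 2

v = -4.7016 or v = 1.7016

Multiply both sides by (v + 6)(v - 4):
2(v - 4) - 4(v + 6) = 2(v + 6)(v - 4).
Expand and collect terms: 2v^2 + 6v - 16 = 0.
By the quadratic formula, v = (-6 +/- sqrt(164)) / 4, so v ~= 1.7016 or v ~= -4.7016.
Neither value makes a denominator zero (v != -6, v != 4), so both are valid.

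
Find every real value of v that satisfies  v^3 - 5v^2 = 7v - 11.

Rearrange: v^3 - 5v^2 - 7v + 11 = 0.
Possible rational roots are divisors of 11. Testing v = 1 gives 0, so (v - 1) is a factor.
Divide: v^3 - 5v^2 - 7v + 11 = (v - 1)(v^2 - 4v - 11).
Apply the quadratic formula to v^2 - 4v - 11 = 0: v = (4 +/- sqrt(60))/2, i.e. v ~= 5.873 or v ~= -1.873.

v = -1.873 or v = 1 or v = 5.873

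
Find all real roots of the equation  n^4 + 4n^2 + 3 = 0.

No real solutions.

Let u = n^2. The equation becomes u^2 + 4u + 3 = 0.
Factor: (u + 3)(u + 1) = 0, so u = -3 or u = -1.
n^2 = -3 < 0 has no real solution.
n^2 = -1 < 0 has no real solution.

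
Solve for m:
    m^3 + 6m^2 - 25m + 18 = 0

m = -9 or m = 1 or m = 2

Possible rational roots are divisors of 18. Testing m = 2 gives 0, so (m - 2) is a factor.
Divide: m^3 + 6m^2 - 25m + 18 = (m - 2)(m^2 + 8m - 9).
Factor the quadratic: m = 1 or m = -9.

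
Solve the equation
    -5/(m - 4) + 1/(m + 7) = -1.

m = -7.7006 or m = 8.7006

Multiply both sides by (m - 4)(m + 7):
-5(m + 7) + (m - 4) = -(m - 4)(m + 7).
Expand and collect terms: -m² + m + 67 = 0.
By the quadratic formula, m = (-1 ± √269) / -2, so m ≈ -7.7006 or m ≈ 8.7006.
Neither value makes a denominator zero (m ≠ 4, m ≠ -7), so both are valid.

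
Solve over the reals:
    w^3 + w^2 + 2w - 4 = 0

Possible rational roots are divisors of -4. Testing w = 1 gives 0, so (w - 1) is a factor.
Divide: w^3 + w^2 + 2w - 4 = (w - 1)(w^2 + 2w + 4).
The quadratic w^2 + 2w + 4 has discriminant -12 < 0, so no further real roots.

w = 1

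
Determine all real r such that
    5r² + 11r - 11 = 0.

r = -2.9466 or r = 0.7466

Discriminant: (11)² − 4·5·(-11) = 341.
Quadratic formula: r = (-11 ± √341) / 10.
So r = -11/10 + √(341)/10 ≈ 0.7466 or r = -√(341)/10 - 11/10 ≈ -2.9466.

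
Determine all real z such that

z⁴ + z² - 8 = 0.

z = -1.5402 or z = 1.5402

Let u = z². The equation becomes u² + u - 8 = 0.
By the quadratic formula, u = -1/2 + √(33)/2 or u = -√(33)/2 - 1/2.
z² = -1/2 + √(33)/2 gives z = ±√(-1/2 + √(33)/2) ≈ ±1.5402.
z² = -√(33)/2 - 1/2 < 0 has no real solution.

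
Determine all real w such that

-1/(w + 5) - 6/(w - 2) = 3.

Multiply both sides by (w + 5)(w - 2):
-(w - 2) - 6(w + 5) = 3(w + 5)(w - 2).
Expand and collect terms: 3w² + 16w - 2 = 0.
By the quadratic formula, w = (-16 ± √280) / 6, so w ≈ 0.1222 or w ≈ -5.4555.
Neither value makes a denominator zero (w ≠ -5, w ≠ 2), so both are valid.

w = -5.4555 or w = 0.1222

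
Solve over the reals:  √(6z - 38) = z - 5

z = 7 or z = 9

Square both sides: 6z - 38 = (z - 5)².
Expand and rearrange: z² - 16z + 63 = 0.
Solving gives z = 9 or z = 7.
Check each candidate in the original equation:
  z = 9: √(16) = 4, while z - 5 = 4 — valid.
  z = 7: √(4) = 2, while z - 5 = 2 — valid.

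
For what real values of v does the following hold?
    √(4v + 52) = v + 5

Square both sides: 4v + 52 = (v + 5)².
Expand and rearrange: v² + 6v - 27 = 0.
Solving gives v = 3 or v = -9.
Check each candidate in the original equation:
  v = 3: √(64) = 8, while v + 5 = 8 — valid.
  v = -9: √(16) = 4, while v + 5 = -4 — extraneous.

v = 3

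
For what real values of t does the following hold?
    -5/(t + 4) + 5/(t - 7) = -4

Multiply both sides by (t + 4)(t - 7):
-5(t - 7) + 5(t + 4) = -4(t + 4)(t - 7).
Expand and collect terms: -4t² + 12t + 57 = 0.
By the quadratic formula, t = (-12 ± √1056) / -8, so t ≈ -2.562 or t ≈ 5.562.
Neither value makes a denominator zero (t ≠ -4, t ≠ 7), so both are valid.

t = -2.562 or t = 5.562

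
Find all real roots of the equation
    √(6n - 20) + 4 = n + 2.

n = 4 or n = 6

Isolate the radical: √(6n - 20) = n - 2.
Square both sides: 6n - 20 = (n - 2)².
Expand and rearrange: n² - 10n + 24 = 0.
Solving gives n = 6 or n = 4.
Check each candidate in the original equation:
  n = 6: √(16) = 4, while n - 2 = 4 — valid.
  n = 4: √(4) = 2, while n - 2 = 2 — valid.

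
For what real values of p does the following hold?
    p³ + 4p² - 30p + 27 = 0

p = -8.1098 or p = 1.1098 or p = 3

Possible rational roots are divisors of 27. Testing p = 3 gives 0, so (p - 3) is a factor.
Divide: p³ + 4p² - 30p + 27 = (p - 3)(p² + 7p - 9).
Apply the quadratic formula to p² + 7p - 9 = 0: p = (-7 ± √85)/2, i.e. p ≈ 1.1098 or p ≈ -8.1098.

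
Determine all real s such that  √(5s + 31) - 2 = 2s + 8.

Isolate the radical: √(5s + 31) = 2s + 10.
Square both sides: 5s + 31 = (2s + 10)².
Expand and rearrange: 4s² + 35s + 69 = 0.
Solving gives s = -3 or s = -5.75.
Check each candidate in the original equation:
  s = -3: √(16) = 4, while 2s + 10 = 4 — valid.
  s = -5.75: √(2.25) = 1.5, while 2s + 10 = -1.5 — extraneous.

s = -3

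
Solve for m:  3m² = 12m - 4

Rearrange to standard form: 3m² - 12m + 4 = 0.
Discriminant: (-12)² − 4·3·4 = 96.
Quadratic formula: m = (12 ± √96) / 6.
So m = 2·√(6)/3 + 2 ≈ 3.633 or m = 2 - 2·√(6)/3 ≈ 0.367.

m = 0.367 or m = 3.633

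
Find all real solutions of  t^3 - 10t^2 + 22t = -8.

t = -0.3166 or t = 4 or t = 6.3166

Rearrange: t^3 - 10t^2 + 22t + 8 = 0.
Possible rational roots are divisors of 8. Testing t = 4 gives 0, so (t - 4) is a factor.
Divide: t^3 - 10t^2 + 22t + 8 = (t - 4)(t^2 - 6t - 2).
Apply the quadratic formula to t^2 - 6t - 2 = 0: t = (6 +/- sqrt(44))/2, i.e. t ~= 6.3166 or t ~= -0.3166.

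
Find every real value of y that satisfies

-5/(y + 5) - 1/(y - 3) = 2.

Multiply both sides by (y + 5)(y - 3):
-5(y - 3) - (y + 5) = 2(y + 5)(y - 3).
Expand and collect terms: 2y^2 + 10y - 40 = 0.
By the quadratic formula, y = (-10 +/- sqrt(420)) / 4, so y ~= 2.6235 or y ~= -7.6235.
Neither value makes a denominator zero (y != -5, y != 3), so both are valid.

y = -7.6235 or y = 2.6235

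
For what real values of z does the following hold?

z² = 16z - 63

z = 7 or z = 9

Bring every term to one side: z² - 16z + 63 = 0.
Factor: (z - 9)(z - 7) = 0.
So z = 9 or z = 7.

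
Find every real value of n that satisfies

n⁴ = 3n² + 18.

n = -2.4495 or n = 2.4495

Let u = n². The equation becomes u² - 3u - 18 = 0.
Factor: (u + 3)(u - 6) = 0, so u = -3 or u = 6.
n² = -3 < 0 has no real solution.
n² = 6 gives n = ±√(6) ≈ ±2.4495.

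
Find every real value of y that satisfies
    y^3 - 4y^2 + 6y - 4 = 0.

Possible rational roots are divisors of -4. Testing y = 2 gives 0, so (y - 2) is a factor.
Divide: y^3 - 4y^2 + 6y - 4 = (y - 2)(y^2 - 2y + 2).
The quadratic y^2 - 2y + 2 has discriminant -4 < 0, so no further real roots.

y = 2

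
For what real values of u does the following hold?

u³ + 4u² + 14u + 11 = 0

Possible rational roots are divisors of 11. Testing u = -1 gives 0, so (u + 1) is a factor.
Divide: u³ + 4u² + 14u + 11 = (u + 1)(u² + 3u + 11).
The quadratic u² + 3u + 11 has discriminant -35 < 0, so no further real roots.

u = -1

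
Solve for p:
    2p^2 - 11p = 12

p = -0.9327 or p = 6.4327

Rearrange to standard form: 2p^2 - 11p - 12 = 0.
Discriminant: (-11)^2 - 4*2*(-12) = 217.
Quadratic formula: p = (11 +/- sqrt(217)) / 4.
So p = 11/4 + sqrt(217)/4 ~= 6.4327 or p = 11/4 - sqrt(217)/4 ~= -0.9327.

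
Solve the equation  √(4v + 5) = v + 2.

Square both sides: 4v + 5 = (v + 2)².
Expand and rearrange: v² - 1 = 0.
Solving gives v = 1 or v = -1.
Check each candidate in the original equation:
  v = 1: √(9) = 3, while v + 2 = 3 — valid.
  v = -1: √(1) = 1, while v + 2 = 1 — valid.

v = -1 or v = 1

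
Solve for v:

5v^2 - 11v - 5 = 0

Discriminant: (-11)^2 - 4*5*(-5) = 221.
Quadratic formula: v = (11 +/- sqrt(221)) / 10.
So v = 11/10 + sqrt(221)/10 ~= 2.5866 or v = 11/10 - sqrt(221)/10 ~= -0.3866.

v = -0.3866 or v = 2.5866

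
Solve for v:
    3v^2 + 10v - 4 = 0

Discriminant: (10)^2 - 4*3*(-4) = 148.
Quadratic formula: v = (-10 +/- sqrt(148)) / 6.
So v = -5/3 + sqrt(37)/3 ~= 0.3609 or v = -sqrt(37)/3 - 5/3 ~= -3.6943.

v = -3.6943 or v = 0.3609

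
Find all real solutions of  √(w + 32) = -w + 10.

Square both sides: w + 32 = (-w + 10)².
Expand and rearrange: w² - 21w + 68 = 0.
Solving gives w = 17 or w = 4.
Check each candidate in the original equation:
  w = 17: √(49) = 7, while -w + 10 = -7 — extraneous.
  w = 4: √(36) = 6, while -w + 10 = 6 — valid.

w = 4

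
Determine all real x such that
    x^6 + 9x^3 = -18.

x = -1.8171 or x = -1.4422

Let u = x^3. The equation becomes u^2 + 9u + 18 = 0.
Factor: (u + 3)(u + 6) = 0, so u = -3 or u = -6.
x^3 = -3 gives x = -(3)^(1/3) ~= -1.4422.
x^3 = -6 gives x = -(6)^(1/3) ~= -1.8171.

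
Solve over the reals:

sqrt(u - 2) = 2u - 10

u = 6

Square both sides: u - 2 = (2u - 10)^2.
Expand and rearrange: 4u^2 - 41u + 102 = 0.
Solving gives u = 6 or u = 4.25.
Check each candidate in the original equation:
  u = 6: sqrt(4) = 2, while 2u - 10 = 2 — valid.
  u = 4.25: sqrt(2.25) = 1.5, while 2u - 10 = -1.5 — extraneous.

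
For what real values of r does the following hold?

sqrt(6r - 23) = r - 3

r = 4 or r = 8

Square both sides: 6r - 23 = (r - 3)^2.
Expand and rearrange: r^2 - 12r + 32 = 0.
Solving gives r = 8 or r = 4.
Check each candidate in the original equation:
  r = 8: sqrt(25) = 5, while r - 3 = 5 — valid.
  r = 4: sqrt(1) = 1, while r - 3 = 1 — valid.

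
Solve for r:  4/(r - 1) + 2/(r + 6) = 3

Multiply both sides by (r - 1)(r + 6):
4(r + 6) + 2(r - 1) = 3(r - 1)(r + 6).
Expand and collect terms: 3r² + 9r - 40 = 0.
By the quadratic formula, r = (-9 ± √561) / 6, so r ≈ 2.4476 or r ≈ -5.4476.
Neither value makes a denominator zero (r ≠ 1, r ≠ -6), so both are valid.

r = -5.4476 or r = 2.4476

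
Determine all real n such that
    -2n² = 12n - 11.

n = -6.8079 or n = 0.8079

Rearrange to standard form: -2n² - 12n + 11 = 0.
Discriminant: (-12)² − 4·(-2)·11 = 232.
Quadratic formula: n = (12 ± √232) / (-4).
So n = -√(58)/2 - 3 ≈ -6.8079 or n = -3 + √(58)/2 ≈ 0.8079.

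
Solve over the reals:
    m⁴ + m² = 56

m = -2.6458 or m = 2.6458

Let u = m². The equation becomes u² + u - 56 = 0.
Factor: (u - 7)(u + 8) = 0, so u = 7 or u = -8.
m² = 7 gives m = ±√(7) ≈ ±2.6458.
m² = -8 < 0 has no real solution.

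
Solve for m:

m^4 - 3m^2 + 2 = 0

m = -1.4142 or m = -1 or m = 1 or m = 1.4142

Let u = m^2. The equation becomes u^2 - 3u + 2 = 0.
Factor: (u - 1)(u - 2) = 0, so u = 1 or u = 2.
m^2 = 1 gives m = +/-1.
m^2 = 2 gives m = +/-sqrt(2) ~= +/-1.4142.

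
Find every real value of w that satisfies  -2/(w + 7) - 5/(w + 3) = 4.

w = -7.6821 or w = -4.0679

Multiply both sides by (w + 7)(w + 3):
-2(w + 3) - 5(w + 7) = 4(w + 7)(w + 3).
Expand and collect terms: 4w² + 47w + 125 = 0.
By the quadratic formula, w = (-47 ± √209) / 8, so w ≈ -4.0679 or w ≈ -7.6821.
Neither value makes a denominator zero (w ≠ -7, w ≠ -3), so both are valid.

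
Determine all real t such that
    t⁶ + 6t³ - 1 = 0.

Let u = t³. The equation becomes u² + 6u - 1 = 0.
By the quadratic formula, u = -3 + √(10) or u = -√(10) - 3.
t³ = -3 + √(10) gives t = ∛(-3 + √(10)) ≈ 0.5454.
t³ = -√(10) - 3 gives t = -∛(3 + √(10)) ≈ -1.8334.

t = -1.8334 or t = 0.5454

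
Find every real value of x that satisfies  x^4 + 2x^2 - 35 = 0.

Let u = x^2. The equation becomes u^2 + 2u - 35 = 0.
Factor: (u + 7)(u - 5) = 0, so u = -7 or u = 5.
x^2 = -7 < 0 has no real solution.
x^2 = 5 gives x = +/-sqrt(5) ~= +/-2.2361.

x = -2.2361 or x = 2.2361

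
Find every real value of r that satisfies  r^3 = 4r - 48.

Rearrange: r^3 - 4r + 48 = 0.
Possible rational roots are divisors of 48. Testing r = -4 gives 0, so (r + 4) is a factor.
Divide: r^3 - 4r + 48 = (r + 4)(r^2 - 4r + 12).
The quadratic r^2 - 4r + 12 has discriminant -32 < 0, so no further real roots.

r = -4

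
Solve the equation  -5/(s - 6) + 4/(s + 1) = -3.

s = -2.1059 or s = 7.4393

Multiply both sides by (s - 6)(s + 1):
-5(s + 1) + 4(s - 6) = -3(s - 6)(s + 1).
Expand and collect terms: -3s^2 + 16s + 47 = 0.
By the quadratic formula, s = (-16 +/- sqrt(820)) / -6, so s ~= -2.1059 or s ~= 7.4393.
Neither value makes a denominator zero (s != 6, s != -1), so both are valid.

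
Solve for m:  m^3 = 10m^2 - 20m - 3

m = -0.1401 or m = 3 or m = 7.1401

Rearrange: m^3 - 10m^2 + 20m + 3 = 0.
Possible rational roots are divisors of 3. Testing m = 3 gives 0, so (m - 3) is a factor.
Divide: m^3 - 10m^2 + 20m + 3 = (m - 3)(m^2 - 7m - 1).
Apply the quadratic formula to m^2 - 7m - 1 = 0: m = (7 +/- sqrt(53))/2, i.e. m ~= 7.1401 or m ~= -0.1401.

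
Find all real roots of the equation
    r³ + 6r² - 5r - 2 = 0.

Possible rational roots are divisors of -2. Testing r = 1 gives 0, so (r - 1) is a factor.
Divide: r³ + 6r² - 5r - 2 = (r - 1)(r² + 7r + 2).
Apply the quadratic formula to r² + 7r + 2 = 0: r = (-7 ± √41)/2, i.e. r ≈ -0.2984 or r ≈ -6.7016.

r = -6.7016 or r = -0.2984 or r = 1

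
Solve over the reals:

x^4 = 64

Let u = x^2. The equation becomes u^2 - 64 = 0.
Factor: (u + 8)(u - 8) = 0, so u = -8 or u = 8.
x^2 = -8 < 0 has no real solution.
x^2 = 8 gives x = +/-2*sqrt(2) ~= +/-2.8284.

x = -2.8284 or x = 2.8284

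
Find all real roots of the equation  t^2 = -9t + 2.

Rearrange to standard form: t^2 + 9t - 2 = 0.
Discriminant: (9)^2 - 4*1*(-2) = 89.
Quadratic formula: t = (-9 +/- sqrt(89)) / 2.
So t = -9/2 + sqrt(89)/2 ~= 0.217 or t = -sqrt(89)/2 - 9/2 ~= -9.217.

t = -9.217 or t = 0.217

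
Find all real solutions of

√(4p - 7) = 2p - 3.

p = 2

Square both sides: 4p - 7 = (2p - 3)².
Expand and rearrange: 4p² - 16p + 16 = 0.
This gives the repeated root p = 2.
Check in the original equation:
  p = 2: √(1) = 1, while 2p - 3 = 1 — valid.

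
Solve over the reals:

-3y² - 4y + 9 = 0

y = -2.5226 or y = 1.1893

Discriminant: (-4)² − 4·(-3)·9 = 124.
Quadratic formula: y = (4 ± √124) / (-6).
So y = -√(31)/3 - 2/3 ≈ -2.5226 or y = -2/3 + √(31)/3 ≈ 1.1893.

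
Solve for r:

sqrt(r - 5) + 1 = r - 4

Isolate the radical: sqrt(r - 5) = r - 5.
Square both sides: r - 5 = (r - 5)^2.
Expand and rearrange: r^2 - 11r + 30 = 0.
Solving gives r = 6 or r = 5.
Check each candidate in the original equation:
  r = 6: sqrt(1) = 1, while r - 5 = 1 — valid.
  r = 5: sqrt(0) = 0, while r - 5 = 0 — valid.

r = 5 or r = 6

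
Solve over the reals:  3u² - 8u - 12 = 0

Discriminant: (-8)² − 4·3·(-12) = 208.
Quadratic formula: u = (8 ± √208) / 6.
So u = 4/3 + 2·√(13)/3 ≈ 3.737 or u = 4/3 - 2·√(13)/3 ≈ -1.0704.

u = -1.0704 or u = 3.737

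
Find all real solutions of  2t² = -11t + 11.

t = -6.3642 or t = 0.8642

Rearrange to standard form: 2t² + 11t - 11 = 0.
Discriminant: (11)² − 4·2·(-11) = 209.
Quadratic formula: t = (-11 ± √209) / 4.
So t = -11/4 + √(209)/4 ≈ 0.8642 or t = -√(209)/4 - 11/4 ≈ -6.3642.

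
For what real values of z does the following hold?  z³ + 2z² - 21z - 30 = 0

z = -5 or z = -1.3723 or z = 4.3723

Possible rational roots are divisors of -30. Testing z = -5 gives 0, so (z + 5) is a factor.
Divide: z³ + 2z² - 21z - 30 = (z + 5)(z² - 3z - 6).
Apply the quadratic formula to z² - 3z - 6 = 0: z = (3 ± √33)/2, i.e. z ≈ 4.3723 or z ≈ -1.3723.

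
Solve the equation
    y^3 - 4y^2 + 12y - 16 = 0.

Possible rational roots are divisors of -16. Testing y = 2 gives 0, so (y - 2) is a factor.
Divide: y^3 - 4y^2 + 12y - 16 = (y - 2)(y^2 - 2y + 8).
The quadratic y^2 - 2y + 8 has discriminant -28 < 0, so no further real roots.

y = 2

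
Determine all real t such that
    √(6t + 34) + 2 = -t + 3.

Isolate the radical: √(6t + 34) = -t + 1.
Square both sides: 6t + 34 = (-t + 1)².
Expand and rearrange: t² - 8t - 33 = 0.
Solving gives t = 11 or t = -3.
Check each candidate in the original equation:
  t = 11: √(100) = 10, while -t + 1 = -10 — extraneous.
  t = -3: √(16) = 4, while -t + 1 = 4 — valid.

t = -3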